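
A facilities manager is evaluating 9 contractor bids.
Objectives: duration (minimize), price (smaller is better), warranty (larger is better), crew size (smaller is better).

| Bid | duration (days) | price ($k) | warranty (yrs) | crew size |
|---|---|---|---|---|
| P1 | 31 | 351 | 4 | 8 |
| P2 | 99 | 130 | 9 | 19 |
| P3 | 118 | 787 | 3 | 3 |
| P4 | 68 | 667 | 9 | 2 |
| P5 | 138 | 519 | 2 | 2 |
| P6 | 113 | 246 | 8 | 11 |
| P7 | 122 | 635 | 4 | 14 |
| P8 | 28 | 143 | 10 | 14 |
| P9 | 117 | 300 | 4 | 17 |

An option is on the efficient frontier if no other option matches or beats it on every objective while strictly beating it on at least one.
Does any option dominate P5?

No

P1: worse on crew size (8 vs 2).
P2: worse on crew size (19 vs 2).
P3: worse on price (787 vs 519).
P4: worse on price (667 vs 519).
P6: worse on crew size (11 vs 2).
P7: worse on price (635 vs 519).
P8: worse on crew size (14 vs 2).
P9: worse on crew size (17 vs 2).
No option is at least as good as P5 on every objective and strictly better on one.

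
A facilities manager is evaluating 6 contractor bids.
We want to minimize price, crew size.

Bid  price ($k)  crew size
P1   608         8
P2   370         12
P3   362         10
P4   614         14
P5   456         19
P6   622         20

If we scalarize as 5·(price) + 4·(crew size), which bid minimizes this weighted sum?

P3

P1: 5·608 + 4·8 = 3072
P2: 5·370 + 4·12 = 1898
P3: 5·362 + 4·10 = 1850
P4: 5·614 + 4·14 = 3126
P5: 5·456 + 4·19 = 2356
P6: 5·622 + 4·20 = 3190
Lowest: P3 at 1850.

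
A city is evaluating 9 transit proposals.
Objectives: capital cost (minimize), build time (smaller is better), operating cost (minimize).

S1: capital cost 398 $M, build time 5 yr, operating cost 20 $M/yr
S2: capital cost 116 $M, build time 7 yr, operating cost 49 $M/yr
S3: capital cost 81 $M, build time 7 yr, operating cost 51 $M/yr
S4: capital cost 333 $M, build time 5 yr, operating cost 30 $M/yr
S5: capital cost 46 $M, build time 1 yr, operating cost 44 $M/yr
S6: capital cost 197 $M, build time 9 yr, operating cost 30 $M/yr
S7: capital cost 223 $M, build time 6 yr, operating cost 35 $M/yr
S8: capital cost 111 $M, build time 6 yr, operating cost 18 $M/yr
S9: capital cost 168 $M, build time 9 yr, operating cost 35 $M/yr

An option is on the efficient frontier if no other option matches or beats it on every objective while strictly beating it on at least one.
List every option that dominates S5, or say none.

none

S1: worse on capital cost (398 vs 46).
S2: worse on capital cost (116 vs 46).
S3: worse on capital cost (81 vs 46).
S4: worse on capital cost (333 vs 46).
S6: worse on capital cost (197 vs 46).
S7: worse on capital cost (223 vs 46).
S8: worse on capital cost (111 vs 46).
S9: worse on capital cost (168 vs 46).
No option dominates S5.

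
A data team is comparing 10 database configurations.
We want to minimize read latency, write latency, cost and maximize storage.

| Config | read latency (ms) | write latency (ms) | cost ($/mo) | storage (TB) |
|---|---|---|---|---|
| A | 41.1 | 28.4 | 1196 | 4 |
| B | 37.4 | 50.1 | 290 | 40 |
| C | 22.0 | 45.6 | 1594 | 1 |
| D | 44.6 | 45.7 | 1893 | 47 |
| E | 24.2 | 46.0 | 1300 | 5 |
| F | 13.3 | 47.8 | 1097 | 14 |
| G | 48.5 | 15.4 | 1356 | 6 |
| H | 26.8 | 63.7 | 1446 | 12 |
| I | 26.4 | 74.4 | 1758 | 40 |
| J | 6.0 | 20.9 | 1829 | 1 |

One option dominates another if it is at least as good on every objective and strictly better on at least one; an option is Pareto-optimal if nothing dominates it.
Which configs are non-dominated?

A, B, C, D, E, F, G, I, J

A: not dominated.
B: not dominated (best cost).
C: not dominated.
D: not dominated (best storage).
E: not dominated.
F: not dominated.
G: not dominated (best write latency).
H: dominated by F (read latency 13.3≤26.8, write latency 47.8≤63.7, cost 1097≤1446, storage 14≥12).
I: not dominated.
J: not dominated (best read latency).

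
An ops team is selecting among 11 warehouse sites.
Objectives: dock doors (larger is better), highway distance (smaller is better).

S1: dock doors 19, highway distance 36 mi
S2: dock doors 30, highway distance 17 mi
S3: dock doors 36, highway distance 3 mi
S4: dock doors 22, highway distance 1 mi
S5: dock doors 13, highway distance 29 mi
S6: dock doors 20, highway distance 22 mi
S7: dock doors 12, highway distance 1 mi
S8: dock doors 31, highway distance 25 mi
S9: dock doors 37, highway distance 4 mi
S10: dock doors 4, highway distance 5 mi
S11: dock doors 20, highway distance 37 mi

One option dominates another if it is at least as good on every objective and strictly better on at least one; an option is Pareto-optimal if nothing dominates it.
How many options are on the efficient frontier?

3

S1: dominated by S2 (dock doors 30≥19, highway distance 17≤36).
S2: dominated by S3 (dock doors 36≥30, highway distance 3≤17).
S3: not dominated.
S4: not dominated.
S5: dominated by S2 (dock doors 30≥13, highway distance 17≤29).
S6: dominated by S2 (dock doors 30≥20, highway distance 17≤22).
S7: dominated by S4 (dock doors 22≥12, highway distance 1≤1).
S8: dominated by S3 (dock doors 36≥31, highway distance 3≤25).
S9: not dominated (best dock doors).
S10: dominated by S3 (dock doors 36≥4, highway distance 3≤5).
S11: dominated by S2 (dock doors 30≥20, highway distance 17≤37).
Pareto-optimal: S3, S4, S9 → 3.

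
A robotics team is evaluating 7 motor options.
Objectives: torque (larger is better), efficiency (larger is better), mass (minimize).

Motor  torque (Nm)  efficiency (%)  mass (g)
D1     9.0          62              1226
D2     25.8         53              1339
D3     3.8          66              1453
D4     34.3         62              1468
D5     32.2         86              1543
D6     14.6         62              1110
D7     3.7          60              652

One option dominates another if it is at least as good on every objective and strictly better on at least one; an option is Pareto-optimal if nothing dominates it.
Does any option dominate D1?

Yes

D6 vs D1: torque 14.6≥9.0, efficiency 62≥62, mass 1110≤1226 — D6 is at least as good on every objective and strictly better on at least one, so D6 dominates D1.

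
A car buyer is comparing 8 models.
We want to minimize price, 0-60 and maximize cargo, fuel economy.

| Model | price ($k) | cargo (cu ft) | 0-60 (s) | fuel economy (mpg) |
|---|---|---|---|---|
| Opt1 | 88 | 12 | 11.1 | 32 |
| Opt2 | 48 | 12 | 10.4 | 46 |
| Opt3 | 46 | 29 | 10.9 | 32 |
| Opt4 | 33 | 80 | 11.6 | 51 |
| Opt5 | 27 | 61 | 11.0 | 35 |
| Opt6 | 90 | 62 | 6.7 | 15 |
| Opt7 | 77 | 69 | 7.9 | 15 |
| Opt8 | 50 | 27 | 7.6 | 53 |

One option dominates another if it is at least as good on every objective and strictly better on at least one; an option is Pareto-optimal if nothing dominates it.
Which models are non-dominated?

Opt2, Opt3, Opt4, Opt5, Opt6, Opt7, Opt8

Opt1: dominated by Opt2 (price 48≤88, cargo 12≥12, 0-60 10.4≤11.1, fuel economy 46≥32).
Opt2: not dominated.
Opt3: not dominated.
Opt4: not dominated (best cargo).
Opt5: not dominated (best price).
Opt6: not dominated (best 0-60).
Opt7: not dominated.
Opt8: not dominated (best fuel economy).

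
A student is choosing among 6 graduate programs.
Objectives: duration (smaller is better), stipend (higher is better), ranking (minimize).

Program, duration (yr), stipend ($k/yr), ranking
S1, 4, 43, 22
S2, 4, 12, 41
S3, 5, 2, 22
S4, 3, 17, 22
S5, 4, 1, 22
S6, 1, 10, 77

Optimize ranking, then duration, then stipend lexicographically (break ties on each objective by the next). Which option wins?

S4

First minimize ranking: best is 22, kept {S1, S3, S4, S5}.
Then minimize duration: best is 3, kept {S4}.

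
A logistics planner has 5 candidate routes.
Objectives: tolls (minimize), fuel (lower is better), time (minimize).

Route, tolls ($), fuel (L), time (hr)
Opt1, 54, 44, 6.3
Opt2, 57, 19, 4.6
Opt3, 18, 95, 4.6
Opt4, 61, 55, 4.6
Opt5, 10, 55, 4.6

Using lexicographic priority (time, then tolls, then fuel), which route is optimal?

First minimize time: best is 4.6, kept {Opt2, Opt3, Opt4, Opt5}.
Then minimize tolls: best is 10, kept {Opt5}.

Opt5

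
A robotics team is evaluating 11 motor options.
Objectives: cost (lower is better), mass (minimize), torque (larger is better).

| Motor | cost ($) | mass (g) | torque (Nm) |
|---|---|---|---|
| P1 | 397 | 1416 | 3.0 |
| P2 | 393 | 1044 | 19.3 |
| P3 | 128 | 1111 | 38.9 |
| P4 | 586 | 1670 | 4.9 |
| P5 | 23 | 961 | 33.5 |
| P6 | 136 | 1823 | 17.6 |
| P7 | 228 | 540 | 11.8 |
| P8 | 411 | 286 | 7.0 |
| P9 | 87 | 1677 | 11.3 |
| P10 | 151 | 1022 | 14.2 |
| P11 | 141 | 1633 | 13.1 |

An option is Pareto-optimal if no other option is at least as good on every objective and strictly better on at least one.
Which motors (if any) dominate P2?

P5

P5: cost 23≤393, mass 961≤1044, torque 33.5≥19.3 — dominates P2.
Others (P1, P3, P4, P6, P7, P8, P9, P10, P11) are each worse than P2 on at least one objective.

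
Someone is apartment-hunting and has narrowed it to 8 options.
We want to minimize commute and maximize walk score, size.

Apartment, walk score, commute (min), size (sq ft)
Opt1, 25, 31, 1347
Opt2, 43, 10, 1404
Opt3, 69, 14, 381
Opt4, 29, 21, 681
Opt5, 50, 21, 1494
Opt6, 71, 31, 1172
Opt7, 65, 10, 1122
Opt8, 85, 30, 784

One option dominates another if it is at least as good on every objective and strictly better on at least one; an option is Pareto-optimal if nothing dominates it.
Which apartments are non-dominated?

Opt2, Opt3, Opt5, Opt6, Opt7, Opt8

Opt1: dominated by Opt2 (walk score 43≥25, commute 10≤31, size 1404≥1347).
Opt2: not dominated.
Opt3: not dominated.
Opt4: dominated by Opt2 (walk score 43≥29, commute 10≤21, size 1404≥681).
Opt5: not dominated (best size).
Opt6: not dominated.
Opt7: not dominated.
Opt8: not dominated (best walk score).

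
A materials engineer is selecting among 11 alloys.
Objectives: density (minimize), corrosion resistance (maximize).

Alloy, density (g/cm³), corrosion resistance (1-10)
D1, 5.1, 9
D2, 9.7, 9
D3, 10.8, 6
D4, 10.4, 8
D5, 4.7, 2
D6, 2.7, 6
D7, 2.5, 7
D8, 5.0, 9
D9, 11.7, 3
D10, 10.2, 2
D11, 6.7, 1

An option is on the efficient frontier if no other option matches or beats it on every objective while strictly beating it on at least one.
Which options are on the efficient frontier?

D7, D8

D1: dominated by D8 (density 5.0≤5.1, corrosion resistance 9≥9).
D2: dominated by D1 (density 5.1≤9.7, corrosion resistance 9≥9).
D3: dominated by D1 (density 5.1≤10.8, corrosion resistance 9≥6).
D4: dominated by D1 (density 5.1≤10.4, corrosion resistance 9≥8).
D5: dominated by D6 (density 2.7≤4.7, corrosion resistance 6≥2).
D6: dominated by D7 (density 2.5≤2.7, corrosion resistance 7≥6).
D7: not dominated (best density).
D8: not dominated.
D9: dominated by D1 (density 5.1≤11.7, corrosion resistance 9≥3).
D10: dominated by D1 (density 5.1≤10.2, corrosion resistance 9≥2).
D11: dominated by D1 (density 5.1≤6.7, corrosion resistance 9≥1).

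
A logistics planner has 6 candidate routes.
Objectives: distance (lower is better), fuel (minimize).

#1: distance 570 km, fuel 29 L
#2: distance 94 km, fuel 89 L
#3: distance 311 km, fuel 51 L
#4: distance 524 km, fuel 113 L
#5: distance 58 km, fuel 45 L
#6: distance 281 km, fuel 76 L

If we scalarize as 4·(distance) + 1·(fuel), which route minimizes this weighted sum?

#5

#1: 4·570 + 1·29 = 2309
#2: 4·94 + 1·89 = 465
#3: 4·311 + 1·51 = 1295
#4: 4·524 + 1·113 = 2209
#5: 4·58 + 1·45 = 277
#6: 4·281 + 1·76 = 1200
Lowest: #5 at 277.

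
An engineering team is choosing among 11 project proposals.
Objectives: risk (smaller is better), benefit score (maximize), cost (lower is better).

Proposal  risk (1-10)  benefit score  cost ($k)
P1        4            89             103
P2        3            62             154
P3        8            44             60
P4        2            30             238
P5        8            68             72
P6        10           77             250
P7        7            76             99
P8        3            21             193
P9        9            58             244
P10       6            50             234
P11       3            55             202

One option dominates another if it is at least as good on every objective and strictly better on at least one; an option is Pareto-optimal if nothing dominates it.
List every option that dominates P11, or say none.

P2

P2: risk 3≤3, benefit score 62≥55, cost 154≤202 — dominates P11.
Others (P1, P3, P4, P5, P6, P7, P8, P9, P10) are each worse than P11 on at least one objective.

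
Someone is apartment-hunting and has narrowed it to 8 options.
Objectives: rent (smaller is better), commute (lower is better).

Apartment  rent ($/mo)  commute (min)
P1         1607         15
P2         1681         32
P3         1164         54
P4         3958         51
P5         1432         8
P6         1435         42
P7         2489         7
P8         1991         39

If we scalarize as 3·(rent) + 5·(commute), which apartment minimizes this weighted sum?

P3

P1: 3·1607 + 5·15 = 4896
P2: 3·1681 + 5·32 = 5203
P3: 3·1164 + 5·54 = 3762
P4: 3·3958 + 5·51 = 12129
P5: 3·1432 + 5·8 = 4336
P6: 3·1435 + 5·42 = 4515
P7: 3·2489 + 5·7 = 7502
P8: 3·1991 + 5·39 = 6168
Lowest: P3 at 3762.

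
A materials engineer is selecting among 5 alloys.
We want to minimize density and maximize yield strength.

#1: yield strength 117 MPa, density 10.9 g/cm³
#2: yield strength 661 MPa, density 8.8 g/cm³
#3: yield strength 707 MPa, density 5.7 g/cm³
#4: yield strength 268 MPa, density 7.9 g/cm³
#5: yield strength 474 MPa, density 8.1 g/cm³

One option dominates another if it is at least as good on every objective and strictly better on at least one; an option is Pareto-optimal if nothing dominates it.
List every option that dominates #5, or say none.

#3

#3: yield strength 707≥474, density 5.7≤8.1 — dominates #5.
Others (#1, #2, #4) are each worse than #5 on at least one objective.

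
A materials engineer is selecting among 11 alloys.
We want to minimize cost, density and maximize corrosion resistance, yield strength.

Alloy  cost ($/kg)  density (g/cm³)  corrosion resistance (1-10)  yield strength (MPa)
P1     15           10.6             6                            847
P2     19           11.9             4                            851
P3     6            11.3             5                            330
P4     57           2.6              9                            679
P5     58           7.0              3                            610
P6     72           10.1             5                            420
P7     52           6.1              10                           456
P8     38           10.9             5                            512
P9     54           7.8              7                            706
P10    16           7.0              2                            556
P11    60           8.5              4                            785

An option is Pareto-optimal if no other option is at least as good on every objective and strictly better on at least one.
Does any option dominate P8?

P1 vs P8: cost 15≤38, density 10.6≤10.9, corrosion resistance 6≥5, yield strength 847≥512 — P1 is at least as good on every objective and strictly better on at least one, so P1 dominates P8.

Yes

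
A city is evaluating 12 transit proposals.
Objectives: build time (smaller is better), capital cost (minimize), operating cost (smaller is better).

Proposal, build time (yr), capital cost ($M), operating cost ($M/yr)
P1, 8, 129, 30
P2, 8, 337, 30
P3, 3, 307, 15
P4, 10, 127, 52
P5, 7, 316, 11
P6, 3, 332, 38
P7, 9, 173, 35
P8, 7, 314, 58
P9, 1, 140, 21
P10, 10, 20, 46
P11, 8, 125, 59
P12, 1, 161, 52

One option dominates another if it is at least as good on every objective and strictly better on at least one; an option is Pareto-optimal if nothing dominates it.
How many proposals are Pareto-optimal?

6

P1: not dominated.
P2: dominated by P1 (build time 8≤8, capital cost 129≤337, operating cost 30≤30).
P3: not dominated.
P4: dominated by P10 (build time 10≤10, capital cost 20≤127, operating cost 46≤52).
P5: not dominated (best operating cost).
P6: dominated by P3 (build time 3≤3, capital cost 307≤332, operating cost 15≤38).
P7: dominated by P1 (build time 8≤9, capital cost 129≤173, operating cost 30≤35).
P8: dominated by P3 (build time 3≤7, capital cost 307≤314, operating cost 15≤58).
P9: not dominated.
P10: not dominated (best capital cost).
P11: not dominated.
P12: dominated by P9 (build time 1≤1, capital cost 140≤161, operating cost 21≤52).
Pareto-optimal: P1, P3, P5, P9, P10, P11 → 6.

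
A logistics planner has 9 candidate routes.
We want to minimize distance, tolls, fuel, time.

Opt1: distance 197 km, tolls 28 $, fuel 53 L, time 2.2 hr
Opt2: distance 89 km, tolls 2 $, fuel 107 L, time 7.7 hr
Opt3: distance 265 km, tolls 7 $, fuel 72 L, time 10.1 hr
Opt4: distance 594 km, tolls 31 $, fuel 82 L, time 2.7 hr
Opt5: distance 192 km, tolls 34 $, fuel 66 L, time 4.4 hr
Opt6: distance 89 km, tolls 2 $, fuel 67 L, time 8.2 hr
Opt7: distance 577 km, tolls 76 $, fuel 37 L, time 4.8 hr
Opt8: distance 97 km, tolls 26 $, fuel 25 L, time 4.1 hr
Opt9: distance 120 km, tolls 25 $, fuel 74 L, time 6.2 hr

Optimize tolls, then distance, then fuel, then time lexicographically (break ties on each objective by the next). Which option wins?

Opt6

First minimize tolls: best is 2, kept {Opt2, Opt6}.
Then minimize distance: best is 89, kept {Opt2, Opt6}.
Then minimize fuel: best is 67, kept {Opt6}.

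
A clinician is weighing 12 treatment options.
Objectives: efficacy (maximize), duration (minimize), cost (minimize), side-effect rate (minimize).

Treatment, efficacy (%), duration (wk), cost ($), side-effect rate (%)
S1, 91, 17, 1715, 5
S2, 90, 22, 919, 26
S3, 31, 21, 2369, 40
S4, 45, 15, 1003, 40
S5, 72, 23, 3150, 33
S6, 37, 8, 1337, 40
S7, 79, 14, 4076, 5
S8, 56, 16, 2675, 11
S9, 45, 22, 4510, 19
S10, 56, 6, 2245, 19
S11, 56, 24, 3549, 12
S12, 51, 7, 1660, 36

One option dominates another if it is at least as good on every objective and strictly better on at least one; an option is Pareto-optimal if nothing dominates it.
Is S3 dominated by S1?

Yes

S1 vs S3: efficacy 91≥31, duration 17≤21, cost 1715≤2369, side-effect rate 5≤40 — S1 is at least as good on every objective with at least one strict improvement.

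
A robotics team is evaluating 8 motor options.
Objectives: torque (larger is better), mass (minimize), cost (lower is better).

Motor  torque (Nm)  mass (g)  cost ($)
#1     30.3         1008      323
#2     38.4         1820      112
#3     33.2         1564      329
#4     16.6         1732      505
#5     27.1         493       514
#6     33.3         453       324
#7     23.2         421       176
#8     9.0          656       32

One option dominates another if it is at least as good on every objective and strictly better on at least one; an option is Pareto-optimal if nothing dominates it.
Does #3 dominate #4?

Yes

#3 vs #4: torque 33.2≥16.6, mass 1564≤1732, cost 329≤505 — #3 is at least as good on every objective with at least one strict improvement.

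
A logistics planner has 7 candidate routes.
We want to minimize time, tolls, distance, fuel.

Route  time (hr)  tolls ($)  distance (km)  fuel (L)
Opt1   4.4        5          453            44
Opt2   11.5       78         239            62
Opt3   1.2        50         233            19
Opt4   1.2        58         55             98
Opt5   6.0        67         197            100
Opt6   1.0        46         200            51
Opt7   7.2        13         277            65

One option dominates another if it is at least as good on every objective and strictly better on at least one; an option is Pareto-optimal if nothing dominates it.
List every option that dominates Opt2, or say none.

Opt3: time 1.2≤11.5, tolls 50≤78, distance 233≤239, fuel 19≤62 — dominates Opt2.
Opt6: time 1.0≤11.5, tolls 46≤78, distance 200≤239, fuel 51≤62 — dominates Opt2.
Others (Opt1, Opt4, Opt5, Opt7) are each worse than Opt2 on at least one objective.

Opt3, Opt6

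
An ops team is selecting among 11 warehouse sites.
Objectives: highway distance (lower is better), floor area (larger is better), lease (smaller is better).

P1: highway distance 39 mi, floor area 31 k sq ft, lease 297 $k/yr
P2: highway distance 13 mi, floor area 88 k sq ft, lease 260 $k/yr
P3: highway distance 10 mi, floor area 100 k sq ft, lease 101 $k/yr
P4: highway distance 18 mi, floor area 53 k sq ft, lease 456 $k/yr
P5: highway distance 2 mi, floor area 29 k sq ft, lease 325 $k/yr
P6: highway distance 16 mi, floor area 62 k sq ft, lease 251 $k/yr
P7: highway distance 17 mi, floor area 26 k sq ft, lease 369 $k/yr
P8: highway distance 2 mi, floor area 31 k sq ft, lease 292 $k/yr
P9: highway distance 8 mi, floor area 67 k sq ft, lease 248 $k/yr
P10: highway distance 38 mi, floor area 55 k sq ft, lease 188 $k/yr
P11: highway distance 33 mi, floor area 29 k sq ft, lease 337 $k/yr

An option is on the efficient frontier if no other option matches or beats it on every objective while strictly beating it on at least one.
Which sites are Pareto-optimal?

P3, P8, P9

P1: dominated by P2 (highway distance 13≤39, floor area 88≥31, lease 260≤297).
P2: dominated by P3 (highway distance 10≤13, floor area 100≥88, lease 101≤260).
P3: not dominated (best floor area).
P4: dominated by P2 (highway distance 13≤18, floor area 88≥53, lease 260≤456).
P5: dominated by P8 (highway distance 2≤2, floor area 31≥29, lease 292≤325).
P6: dominated by P3 (highway distance 10≤16, floor area 100≥62, lease 101≤251).
P7: dominated by P2 (highway distance 13≤17, floor area 88≥26, lease 260≤369).
P8: not dominated.
P9: not dominated.
P10: dominated by P3 (highway distance 10≤38, floor area 100≥55, lease 101≤188).
P11: dominated by P2 (highway distance 13≤33, floor area 88≥29, lease 260≤337).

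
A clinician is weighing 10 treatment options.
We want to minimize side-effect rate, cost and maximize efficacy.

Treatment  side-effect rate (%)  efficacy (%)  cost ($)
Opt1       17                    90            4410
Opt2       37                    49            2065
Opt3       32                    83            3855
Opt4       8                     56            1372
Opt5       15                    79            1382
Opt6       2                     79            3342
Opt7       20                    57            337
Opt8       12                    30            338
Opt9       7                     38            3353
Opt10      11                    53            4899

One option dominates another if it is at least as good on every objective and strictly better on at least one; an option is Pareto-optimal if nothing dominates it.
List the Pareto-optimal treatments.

Opt1, Opt3, Opt4, Opt5, Opt6, Opt7, Opt8

Opt1: not dominated (best efficacy).
Opt2: dominated by Opt4 (side-effect rate 8≤37, efficacy 56≥49, cost 1372≤2065).
Opt3: not dominated.
Opt4: not dominated.
Opt5: not dominated.
Opt6: not dominated (best side-effect rate).
Opt7: not dominated (best cost).
Opt8: not dominated.
Opt9: dominated by Opt6 (side-effect rate 2≤7, efficacy 79≥38, cost 3342≤3353).
Opt10: dominated by Opt4 (side-effect rate 8≤11, efficacy 56≥53, cost 1372≤4899).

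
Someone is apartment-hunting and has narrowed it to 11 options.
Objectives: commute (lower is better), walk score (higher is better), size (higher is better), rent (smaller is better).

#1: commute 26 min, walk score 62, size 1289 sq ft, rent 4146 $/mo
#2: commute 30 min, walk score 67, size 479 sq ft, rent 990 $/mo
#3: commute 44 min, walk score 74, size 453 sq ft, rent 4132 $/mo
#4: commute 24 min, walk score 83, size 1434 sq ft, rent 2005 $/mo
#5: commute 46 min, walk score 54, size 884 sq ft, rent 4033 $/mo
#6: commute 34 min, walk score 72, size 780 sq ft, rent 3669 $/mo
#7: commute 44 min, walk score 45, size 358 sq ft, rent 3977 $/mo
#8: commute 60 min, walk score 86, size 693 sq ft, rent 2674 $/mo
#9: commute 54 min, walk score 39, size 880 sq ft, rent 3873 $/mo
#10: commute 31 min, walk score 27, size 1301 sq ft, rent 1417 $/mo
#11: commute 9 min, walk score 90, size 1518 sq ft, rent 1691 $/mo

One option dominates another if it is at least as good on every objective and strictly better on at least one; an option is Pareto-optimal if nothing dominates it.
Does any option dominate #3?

Yes

#4 vs #3: commute 24≤44, walk score 83≥74, size 1434≥453, rent 2005≤4132 — #4 is at least as good on every objective and strictly better on at least one, so #4 dominates #3.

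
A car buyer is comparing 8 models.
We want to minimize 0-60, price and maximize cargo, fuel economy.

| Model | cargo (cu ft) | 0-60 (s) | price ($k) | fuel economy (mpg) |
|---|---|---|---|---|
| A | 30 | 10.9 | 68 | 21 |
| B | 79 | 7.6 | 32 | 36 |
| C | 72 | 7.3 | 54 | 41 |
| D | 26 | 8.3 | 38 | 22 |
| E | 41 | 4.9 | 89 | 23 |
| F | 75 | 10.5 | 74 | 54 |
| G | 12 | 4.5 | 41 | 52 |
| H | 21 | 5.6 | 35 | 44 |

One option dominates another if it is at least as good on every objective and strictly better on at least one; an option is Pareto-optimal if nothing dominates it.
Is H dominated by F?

No

F vs H: F is worse on 0-60 (10.5 vs 5.6), so it does not dominate H.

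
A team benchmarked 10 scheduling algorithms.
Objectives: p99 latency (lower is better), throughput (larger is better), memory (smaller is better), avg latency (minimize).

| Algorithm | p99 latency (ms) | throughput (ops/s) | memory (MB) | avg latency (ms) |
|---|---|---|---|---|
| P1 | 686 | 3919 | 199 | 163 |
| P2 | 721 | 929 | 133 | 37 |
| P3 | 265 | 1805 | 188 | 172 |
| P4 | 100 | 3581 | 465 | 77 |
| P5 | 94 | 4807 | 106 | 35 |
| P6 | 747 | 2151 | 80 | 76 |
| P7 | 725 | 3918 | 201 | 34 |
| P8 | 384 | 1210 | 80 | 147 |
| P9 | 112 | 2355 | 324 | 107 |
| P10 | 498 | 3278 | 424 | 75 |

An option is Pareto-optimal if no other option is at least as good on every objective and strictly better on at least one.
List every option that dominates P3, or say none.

P5: p99 latency 94≤265, throughput 4807≥1805, memory 106≤188, avg latency 35≤172 — dominates P3.
Others (P1, P2, P4, P6, P7, P8, P9, P10) are each worse than P3 on at least one objective.

P5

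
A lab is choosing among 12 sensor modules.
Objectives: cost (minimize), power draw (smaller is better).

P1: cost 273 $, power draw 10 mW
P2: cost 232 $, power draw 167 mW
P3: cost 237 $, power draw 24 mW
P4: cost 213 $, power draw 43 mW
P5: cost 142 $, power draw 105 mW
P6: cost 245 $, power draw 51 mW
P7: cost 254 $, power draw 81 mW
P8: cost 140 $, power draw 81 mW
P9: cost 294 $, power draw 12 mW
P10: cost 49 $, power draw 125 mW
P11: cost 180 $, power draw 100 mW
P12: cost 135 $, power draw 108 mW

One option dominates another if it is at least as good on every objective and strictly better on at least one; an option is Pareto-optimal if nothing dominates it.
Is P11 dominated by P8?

Yes

P8 vs P11: cost 140≤180, power draw 81≤100 — P8 is at least as good on every objective with at least one strict improvement.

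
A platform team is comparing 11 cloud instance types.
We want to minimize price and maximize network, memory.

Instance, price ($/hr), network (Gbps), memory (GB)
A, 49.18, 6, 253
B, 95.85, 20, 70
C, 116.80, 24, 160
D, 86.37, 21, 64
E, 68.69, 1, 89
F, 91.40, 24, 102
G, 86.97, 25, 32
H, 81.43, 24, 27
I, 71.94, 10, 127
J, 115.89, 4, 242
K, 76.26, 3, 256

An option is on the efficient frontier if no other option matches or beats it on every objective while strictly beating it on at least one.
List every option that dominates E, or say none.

A: price 49.18≤68.69, network 6≥1, memory 253≥89 — dominates E.
Others (B, C, D, F, G, H, I, J, K) are each worse than E on at least one objective.

A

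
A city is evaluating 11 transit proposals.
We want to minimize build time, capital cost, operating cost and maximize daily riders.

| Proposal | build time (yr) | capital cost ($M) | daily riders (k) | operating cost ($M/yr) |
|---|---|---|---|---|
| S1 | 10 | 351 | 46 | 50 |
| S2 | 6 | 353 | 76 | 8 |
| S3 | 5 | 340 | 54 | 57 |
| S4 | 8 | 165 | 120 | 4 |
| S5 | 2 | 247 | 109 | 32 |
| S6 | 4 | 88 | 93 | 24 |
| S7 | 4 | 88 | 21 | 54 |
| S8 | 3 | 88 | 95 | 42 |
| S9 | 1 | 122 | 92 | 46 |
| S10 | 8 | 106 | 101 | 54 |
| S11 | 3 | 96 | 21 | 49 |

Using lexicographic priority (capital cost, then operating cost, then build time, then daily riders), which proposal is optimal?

First minimize capital cost: best is 88, kept {S6, S7, S8}.
Then minimize operating cost: best is 24, kept {S6}.

S6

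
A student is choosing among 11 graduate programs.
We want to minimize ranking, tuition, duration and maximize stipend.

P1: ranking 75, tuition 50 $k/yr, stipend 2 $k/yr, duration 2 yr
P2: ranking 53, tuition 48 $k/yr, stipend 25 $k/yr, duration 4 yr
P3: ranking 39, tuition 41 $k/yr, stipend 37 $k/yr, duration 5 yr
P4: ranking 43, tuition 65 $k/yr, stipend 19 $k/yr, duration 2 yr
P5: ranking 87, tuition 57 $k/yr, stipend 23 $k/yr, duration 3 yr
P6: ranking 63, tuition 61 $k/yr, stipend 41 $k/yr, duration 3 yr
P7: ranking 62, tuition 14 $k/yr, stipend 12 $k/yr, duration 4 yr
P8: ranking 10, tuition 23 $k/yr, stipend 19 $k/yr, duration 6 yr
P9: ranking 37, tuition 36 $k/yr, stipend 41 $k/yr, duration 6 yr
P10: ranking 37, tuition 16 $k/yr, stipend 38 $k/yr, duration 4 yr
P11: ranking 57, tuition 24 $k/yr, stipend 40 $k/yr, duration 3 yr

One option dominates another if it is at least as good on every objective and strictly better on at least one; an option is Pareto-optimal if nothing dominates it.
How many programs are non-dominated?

P1: not dominated.
P2: dominated by P10 (ranking 37≤53, tuition 16≤48, stipend 38≥25, duration 4≤4).
P3: dominated by P10 (ranking 37≤39, tuition 16≤41, stipend 38≥37, duration 4≤5).
P4: not dominated.
P5: dominated by P11 (ranking 57≤87, tuition 24≤57, stipend 40≥23, duration 3≤3).
P6: not dominated.
P7: not dominated (best tuition).
P8: not dominated (best ranking).
P9: not dominated.
P10: not dominated.
P11: not dominated.
Pareto-optimal: P1, P4, P6, P7, P8, P9, P10, P11 → 8.

8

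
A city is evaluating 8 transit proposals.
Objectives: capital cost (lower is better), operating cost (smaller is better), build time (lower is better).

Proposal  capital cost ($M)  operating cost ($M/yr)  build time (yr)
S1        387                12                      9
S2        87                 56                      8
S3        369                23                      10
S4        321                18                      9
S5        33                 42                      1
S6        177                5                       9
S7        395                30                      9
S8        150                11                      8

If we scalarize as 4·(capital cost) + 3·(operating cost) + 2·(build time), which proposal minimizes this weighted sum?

S1: 4·387 + 3·12 + 2·9 = 1602
S2: 4·87 + 3·56 + 2·8 = 532
S3: 4·369 + 3·23 + 2·10 = 1565
S4: 4·321 + 3·18 + 2·9 = 1356
S5: 4·33 + 3·42 + 2·1 = 260
S6: 4·177 + 3·5 + 2·9 = 741
S7: 4·395 + 3·30 + 2·9 = 1688
S8: 4·150 + 3·11 + 2·8 = 649
Lowest: S5 at 260.

S5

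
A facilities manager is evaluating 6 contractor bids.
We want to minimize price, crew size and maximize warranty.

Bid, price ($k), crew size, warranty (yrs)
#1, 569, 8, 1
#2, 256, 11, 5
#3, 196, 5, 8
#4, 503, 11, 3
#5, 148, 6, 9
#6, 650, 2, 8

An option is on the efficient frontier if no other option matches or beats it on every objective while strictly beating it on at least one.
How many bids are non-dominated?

3

#1: dominated by #3 (price 196≤569, crew size 5≤8, warranty 8≥1).
#2: dominated by #3 (price 196≤256, crew size 5≤11, warranty 8≥5).
#3: not dominated.
#4: dominated by #2 (price 256≤503, crew size 11≤11, warranty 5≥3).
#5: not dominated (best price).
#6: not dominated (best crew size).
Pareto-optimal: #3, #5, #6 → 3.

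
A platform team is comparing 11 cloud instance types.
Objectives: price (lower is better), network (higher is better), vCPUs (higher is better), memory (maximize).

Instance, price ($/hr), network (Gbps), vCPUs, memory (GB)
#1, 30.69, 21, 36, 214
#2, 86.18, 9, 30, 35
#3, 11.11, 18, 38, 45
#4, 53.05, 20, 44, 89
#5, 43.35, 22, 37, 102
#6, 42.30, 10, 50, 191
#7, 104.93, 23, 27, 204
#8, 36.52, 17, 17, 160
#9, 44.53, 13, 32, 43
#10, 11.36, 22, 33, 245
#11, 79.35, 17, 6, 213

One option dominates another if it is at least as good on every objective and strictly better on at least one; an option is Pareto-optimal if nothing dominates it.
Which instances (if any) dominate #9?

#1: price 30.69≤44.53, network 21≥13, vCPUs 36≥32, memory 214≥43 — dominates #9.
#3: price 11.11≤44.53, network 18≥13, vCPUs 38≥32, memory 45≥43 — dominates #9.
#5: price 43.35≤44.53, network 22≥13, vCPUs 37≥32, memory 102≥43 — dominates #9.
#10: price 11.36≤44.53, network 22≥13, vCPUs 33≥32, memory 245≥43 — dominates #9.
Others (#2, #4, #6, #7, #8, #11) are each worse than #9 on at least one objective.

#1, #3, #5, #10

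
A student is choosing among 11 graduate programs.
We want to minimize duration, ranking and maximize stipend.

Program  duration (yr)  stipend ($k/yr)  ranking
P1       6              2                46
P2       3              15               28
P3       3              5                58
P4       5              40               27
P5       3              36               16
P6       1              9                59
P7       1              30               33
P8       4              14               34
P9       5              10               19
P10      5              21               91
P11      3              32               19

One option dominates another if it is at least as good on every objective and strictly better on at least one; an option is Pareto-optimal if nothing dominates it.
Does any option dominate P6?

P7 vs P6: duration 1≤1, stipend 30≥9, ranking 33≤59 — P7 is at least as good on every objective and strictly better on at least one, so P7 dominates P6.

Yes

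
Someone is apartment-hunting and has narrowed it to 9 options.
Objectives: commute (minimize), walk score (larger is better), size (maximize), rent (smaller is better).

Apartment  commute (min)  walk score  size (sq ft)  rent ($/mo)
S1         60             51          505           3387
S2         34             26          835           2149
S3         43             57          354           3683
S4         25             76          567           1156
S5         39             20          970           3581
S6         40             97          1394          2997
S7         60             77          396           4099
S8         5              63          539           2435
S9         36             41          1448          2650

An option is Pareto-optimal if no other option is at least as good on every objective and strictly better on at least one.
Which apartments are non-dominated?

S2, S4, S6, S8, S9

S1: dominated by S4 (commute 25≤60, walk score 76≥51, size 567≥505, rent 1156≤3387).
S2: not dominated.
S3: dominated by S4 (commute 25≤43, walk score 76≥57, size 567≥354, rent 1156≤3683).
S4: not dominated (best rent).
S5: dominated by S9 (commute 36≤39, walk score 41≥20, size 1448≥970, rent 2650≤3581).
S6: not dominated (best walk score).
S7: dominated by S6 (commute 40≤60, walk score 97≥77, size 1394≥396, rent 2997≤4099).
S8: not dominated (best commute).
S9: not dominated (best size).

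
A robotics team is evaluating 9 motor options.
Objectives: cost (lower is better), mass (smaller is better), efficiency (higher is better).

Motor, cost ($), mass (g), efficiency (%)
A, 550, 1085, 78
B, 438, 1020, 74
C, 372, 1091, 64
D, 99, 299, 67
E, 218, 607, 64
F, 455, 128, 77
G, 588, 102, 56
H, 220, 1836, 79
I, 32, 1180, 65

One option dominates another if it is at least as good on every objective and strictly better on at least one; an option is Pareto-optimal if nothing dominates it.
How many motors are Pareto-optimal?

A: not dominated.
B: not dominated.
C: dominated by D (cost 99≤372, mass 299≤1091, efficiency 67≥64).
D: not dominated.
E: dominated by D (cost 99≤218, mass 299≤607, efficiency 67≥64).
F: not dominated.
G: not dominated (best mass).
H: not dominated (best efficiency).
I: not dominated (best cost).
Pareto-optimal: A, B, D, F, G, H, I → 7.

7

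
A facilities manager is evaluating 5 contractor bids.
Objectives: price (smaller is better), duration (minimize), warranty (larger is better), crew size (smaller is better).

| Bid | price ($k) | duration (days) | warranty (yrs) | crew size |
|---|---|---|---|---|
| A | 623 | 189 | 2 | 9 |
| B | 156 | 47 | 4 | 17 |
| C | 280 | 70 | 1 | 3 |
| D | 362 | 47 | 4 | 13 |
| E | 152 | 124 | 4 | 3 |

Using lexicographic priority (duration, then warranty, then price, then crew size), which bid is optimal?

First minimize duration: best is 47, kept {B, D}.
Then maximize warranty: best is 4, kept {B, D}.
Then minimize price: best is 156, kept {B}.

B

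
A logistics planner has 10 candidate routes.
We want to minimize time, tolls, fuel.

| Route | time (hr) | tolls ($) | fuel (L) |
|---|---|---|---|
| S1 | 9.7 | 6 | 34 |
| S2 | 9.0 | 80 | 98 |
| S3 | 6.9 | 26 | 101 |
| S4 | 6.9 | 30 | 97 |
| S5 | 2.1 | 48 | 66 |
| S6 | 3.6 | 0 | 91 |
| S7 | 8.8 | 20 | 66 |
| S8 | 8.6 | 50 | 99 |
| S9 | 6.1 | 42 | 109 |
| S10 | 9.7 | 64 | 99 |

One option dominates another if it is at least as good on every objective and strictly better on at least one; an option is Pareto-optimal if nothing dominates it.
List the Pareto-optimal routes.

S1, S5, S6, S7

S1: not dominated (best fuel).
S2: dominated by S4 (time 6.9≤9.0, tolls 30≤80, fuel 97≤98).
S3: dominated by S6 (time 3.6≤6.9, tolls 0≤26, fuel 91≤101).
S4: dominated by S6 (time 3.6≤6.9, tolls 0≤30, fuel 91≤97).
S5: not dominated (best time).
S6: not dominated (best tolls).
S7: not dominated.
S8: dominated by S4 (time 6.9≤8.6, tolls 30≤50, fuel 97≤99).
S9: dominated by S6 (time 3.6≤6.1, tolls 0≤42, fuel 91≤109).
S10: dominated by S1 (time 9.7≤9.7, tolls 6≤64, fuel 34≤99).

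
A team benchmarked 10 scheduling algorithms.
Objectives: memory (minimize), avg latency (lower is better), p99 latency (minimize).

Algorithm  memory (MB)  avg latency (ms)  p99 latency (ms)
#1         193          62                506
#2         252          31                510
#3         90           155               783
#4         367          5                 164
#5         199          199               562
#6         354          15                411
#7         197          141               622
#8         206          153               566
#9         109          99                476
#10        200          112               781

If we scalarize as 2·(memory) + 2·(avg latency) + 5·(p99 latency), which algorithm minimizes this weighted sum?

#1: 2·193 + 2·62 + 5·506 = 3040
#2: 2·252 + 2·31 + 5·510 = 3116
#3: 2·90 + 2·155 + 5·783 = 4405
#4: 2·367 + 2·5 + 5·164 = 1564
#5: 2·199 + 2·199 + 5·562 = 3606
#6: 2·354 + 2·15 + 5·411 = 2793
#7: 2·197 + 2·141 + 5·622 = 3786
#8: 2·206 + 2·153 + 5·566 = 3548
#9: 2·109 + 2·99 + 5·476 = 2796
#10: 2·200 + 2·112 + 5·781 = 4529
Lowest: #4 at 1564.

#4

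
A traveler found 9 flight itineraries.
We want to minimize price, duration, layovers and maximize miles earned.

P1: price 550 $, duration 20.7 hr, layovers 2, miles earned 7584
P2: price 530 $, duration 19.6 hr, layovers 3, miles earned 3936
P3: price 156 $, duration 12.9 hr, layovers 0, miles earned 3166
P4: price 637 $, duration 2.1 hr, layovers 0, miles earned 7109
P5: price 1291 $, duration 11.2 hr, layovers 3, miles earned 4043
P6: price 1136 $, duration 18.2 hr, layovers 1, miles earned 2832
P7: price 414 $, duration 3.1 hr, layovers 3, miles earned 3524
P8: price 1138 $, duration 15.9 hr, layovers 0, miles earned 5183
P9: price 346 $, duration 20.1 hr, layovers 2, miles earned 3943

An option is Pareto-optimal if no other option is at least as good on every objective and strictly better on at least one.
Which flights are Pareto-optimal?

P1: not dominated (best miles earned).
P2: not dominated.
P3: not dominated (best price).
P4: not dominated (best duration).
P5: dominated by P4 (price 637≤1291, duration 2.1≤11.2, layovers 0≤3, miles earned 7109≥4043).
P6: dominated by P3 (price 156≤1136, duration 12.9≤18.2, layovers 0≤1, miles earned 3166≥2832).
P7: not dominated.
P8: dominated by P4 (price 637≤1138, duration 2.1≤15.9, layovers 0≤0, miles earned 7109≥5183).
P9: not dominated.

P1, P2, P3, P4, P7, P9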